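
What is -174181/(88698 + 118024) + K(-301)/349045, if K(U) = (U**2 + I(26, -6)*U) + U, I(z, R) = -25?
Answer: -8114885499/14431056098 ≈ -0.56232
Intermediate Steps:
K(U) = U**2 - 24*U (K(U) = (U**2 - 25*U) + U = U**2 - 24*U)
-174181/(88698 + 118024) + K(-301)/349045 = -174181/(88698 + 118024) - 301*(-24 - 301)/349045 = -174181/206722 - 301*(-325)*(1/349045) = -174181*1/206722 + 97825*(1/349045) = -174181/206722 + 19565/69809 = -8114885499/14431056098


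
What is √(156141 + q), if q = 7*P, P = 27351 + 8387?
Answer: √406307 ≈ 637.42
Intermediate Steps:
P = 35738
q = 250166 (q = 7*35738 = 250166)
√(156141 + q) = √(156141 + 250166) = √406307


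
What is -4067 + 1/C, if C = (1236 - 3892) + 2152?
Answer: -2049769/504 ≈ -4067.0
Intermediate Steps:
C = -504 (C = -2656 + 2152 = -504)
-4067 + 1/C = -4067 + 1/(-504) = -4067 - 1/504 = -2049769/504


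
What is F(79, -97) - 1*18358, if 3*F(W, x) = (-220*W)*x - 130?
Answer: 543552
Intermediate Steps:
F(W, x) = -130/3 - 220*W*x/3 (F(W, x) = ((-220*W)*x - 130)/3 = (-220*W*x - 130)/3 = (-130 - 220*W*x)/3 = -130/3 - 220*W*x/3)
F(79, -97) - 1*18358 = (-130/3 - 220/3*79*(-97)) - 1*18358 = (-130/3 + 1685860/3) - 18358 = 561910 - 18358 = 543552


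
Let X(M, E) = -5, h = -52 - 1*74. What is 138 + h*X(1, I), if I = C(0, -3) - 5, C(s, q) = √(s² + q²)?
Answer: 768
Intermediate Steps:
C(s, q) = √(q² + s²)
h = -126 (h = -52 - 74 = -126)
I = -2 (I = √((-3)² + 0²) - 5 = √(9 + 0) - 5 = √9 - 5 = 3 - 5 = -2)
138 + h*X(1, I) = 138 - 126*(-5) = 138 + 630 = 768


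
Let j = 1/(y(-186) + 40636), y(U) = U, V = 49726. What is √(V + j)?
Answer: √3254472222218/8090 ≈ 222.99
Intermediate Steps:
j = 1/40450 (j = 1/(-186 + 40636) = 1/40450 ≈ 2.4722e-5)
√(V + j) = √(49726 + 1/40450) = √(2011416701/40450) = √3254472222218/8090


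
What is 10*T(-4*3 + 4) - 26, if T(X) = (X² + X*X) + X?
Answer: 1174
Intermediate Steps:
T(X) = X + 2*X² (T(X) = (X² + X²) + X = 2*X² + X = X + 2*X²)
10*T(-4*3 + 4) - 26 = 10*((-4*3 + 4)*(1 + 2*(-4*3 + 4))) - 26 = 10*((-12 + 4)*(1 + 2*(-12 + 4))) - 26 = 10*(-8*(1 + 2*(-8))) - 26 = 10*(-8*(1 - 16)) - 26 = 10*(-8*(-15)) - 26 = 10*120 - 26 = 1200 - 26 = 1174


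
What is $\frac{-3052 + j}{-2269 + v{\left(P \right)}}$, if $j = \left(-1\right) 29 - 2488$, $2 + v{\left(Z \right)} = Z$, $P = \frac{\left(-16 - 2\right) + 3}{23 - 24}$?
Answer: $\frac{5569}{2256} \approx 2.4685$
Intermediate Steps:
$P = 15$ ($P = \frac{-18 + 3}{-1} = \left(-15\right) \left(-1\right) = 15$)
$v{\left(Z \right)} = -2 + Z$
$j = -2517$ ($j = -29 - 2488 = -2517$)
$\frac{-3052 + j}{-2269 + v{\left(P \right)}} = \frac{-3052 - 2517}{-2269 + \left(-2 + 15\right)} = - \frac{5569}{-2269 + 13} = - \frac{5569}{-2256} = \left(-5569\right) \left(- \frac{1}{2256}\right) = \frac{5569}{2256}$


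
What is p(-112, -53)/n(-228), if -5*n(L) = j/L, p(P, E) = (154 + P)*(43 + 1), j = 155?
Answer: 421344/31 ≈ 13592.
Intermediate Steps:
p(P, E) = 6776 + 44*P (p(P, E) = (154 + P)*44 = 6776 + 44*P)
n(L) = -31/L
p(-112, -53)/n(-228) = (6776 + 44*(-112))/((-31/(-228))) = (6776 - 4928)/((-31*(-1/228))) = 1848/(31/228) = 1848*(228/31) = 421344/31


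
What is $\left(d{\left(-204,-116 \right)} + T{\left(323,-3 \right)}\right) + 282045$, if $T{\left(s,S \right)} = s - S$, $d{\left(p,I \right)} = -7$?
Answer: $282364$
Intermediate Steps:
$\left(d{\left(-204,-116 \right)} + T{\left(323,-3 \right)}\right) + 282045 = \left(-7 + \left(323 - -3\right)\right) + 282045 = \left(-7 + \left(323 + 3\right)\right) + 282045 = \left(-7 + 326\right) + 282045 = 319 + 282045 = 282364$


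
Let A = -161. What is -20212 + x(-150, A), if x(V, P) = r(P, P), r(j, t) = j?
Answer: -20373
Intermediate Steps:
x(V, P) = P
-20212 + x(-150, A) = -20212 - 161 = -20373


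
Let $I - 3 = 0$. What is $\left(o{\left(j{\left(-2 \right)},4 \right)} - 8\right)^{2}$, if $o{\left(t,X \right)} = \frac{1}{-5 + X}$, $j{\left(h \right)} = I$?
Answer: $81$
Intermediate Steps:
$I = 3$ ($I = 3 + 0 = 3$)
$j{\left(h \right)} = 3$
$\left(o{\left(j{\left(-2 \right)},4 \right)} - 8\right)^{2} = \left(\frac{1}{-5 + 4} - 8\right)^{2} = \left(\frac{1}{-1} - 8\right)^{2} = \left(-1 - 8\right)^{2} = \left(-9\right)^{2} = 81$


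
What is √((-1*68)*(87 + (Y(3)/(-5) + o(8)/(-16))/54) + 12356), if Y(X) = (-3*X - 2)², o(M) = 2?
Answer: 7*√1069635/90 ≈ 80.440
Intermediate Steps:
Y(X) = (-2 - 3*X)²
√((-1*68)*(87 + (Y(3)/(-5) + o(8)/(-16))/54) + 12356) = √((-1*68)*(87 + ((2 + 3*3)²/(-5) + 2/(-16))/54) + 12356) = √(-68*(87 + ((2 + 9)²*(-⅕) + 2*(-1/16))*(1/54)) + 12356) = √(-68*(87 + (11²*(-⅕) - ⅛)*(1/54)) + 12356) = √(-68*(87 + (121*(-⅕) - ⅛)*(1/54)) + 12356) = √(-68*(87 + (-121/5 - ⅛)*(1/54)) + 12356) = √(-68*(87 - 973/40*1/54) + 12356) = √(-68*(87 - 973/2160) + 12356) = √(-68*186947/2160 + 12356) = √(-3178099/540 + 12356) = √(3494141/540) = 7*√1069635/90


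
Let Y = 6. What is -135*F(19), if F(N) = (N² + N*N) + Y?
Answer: -98280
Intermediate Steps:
F(N) = 6 + 2*N² (F(N) = (N² + N*N) + 6 = (N² + N²) + 6 = 2*N² + 6 = 6 + 2*N²)
-135*F(19) = -135*(6 + 2*19²) = -135*(6 + 2*361) = -135*(6 + 722) = -135*728 = -98280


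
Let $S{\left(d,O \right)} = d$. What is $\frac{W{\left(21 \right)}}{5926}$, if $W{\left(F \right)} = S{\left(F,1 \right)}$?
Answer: $\frac{21}{5926} \approx 0.0035437$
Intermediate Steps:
$W{\left(F \right)} = F$
$\frac{W{\left(21 \right)}}{5926} = \frac{21}{5926}$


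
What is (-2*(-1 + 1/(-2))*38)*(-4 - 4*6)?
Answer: -3192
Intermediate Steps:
(-2*(-1 + 1/(-2))*38)*(-4 - 4*6) = (-2*(-1 - ½)*38)*(-4 - 24) = (-2*(-3/2)*38)*(-28) = (3*38)*(-28) = 114*(-28) = -3192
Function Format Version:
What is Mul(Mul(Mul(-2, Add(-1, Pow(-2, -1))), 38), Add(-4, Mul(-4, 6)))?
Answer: -3192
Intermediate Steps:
Mul(Mul(Mul(-2, Add(-1, Pow(-2, -1))), 38), Add(-4, Mul(-4, 6))) = Mul(Mul(Mul(-2, Add(-1, Rational(-1, 2))), 38), Add(-4, -24)) = Mul(Mul(Mul(-2, Rational(-3, 2)), 38), -28) = Mul(Mul(3, 38), -28) = Mul(114, -28) = -3192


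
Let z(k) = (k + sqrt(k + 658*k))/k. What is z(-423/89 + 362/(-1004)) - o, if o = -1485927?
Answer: 1485928 - I*sqrt(6726355330910)/228455 ≈ 1.4859e+6 - 11.352*I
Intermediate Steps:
z(k) = (k + sqrt(659)*sqrt(k))/k (z(k) = (k + sqrt(659*k))/k = (k + sqrt(659)*sqrt(k))/k)
z(-423/89 + 362/(-1004)) - o = (1 + sqrt(659)/sqrt(-423/89 + 362/(-1004))) - 1*(-1485927) = (1 + sqrt(659)/sqrt(-423*1/89 + 362*(-1/1004))) + 1485927 = (1 + sqrt(659)/sqrt(-423/89 - 181/502)) + 1485927 = (1 + sqrt(659)/sqrt(-228455/44678)) + 1485927 = (1 + sqrt(659)*(-I*sqrt(10206912490)/228455)) + 1485927 = (1 - I*sqrt(6726355330910)/228455) + 1485927 = 1485928 - I*sqrt(6726355330910)/228455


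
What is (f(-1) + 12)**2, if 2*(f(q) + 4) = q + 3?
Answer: 81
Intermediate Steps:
f(q) = -5/2 + q/2 (f(q) = -4 + (q + 3)/2 = -4 + (3 + q)/2 = -4 + (3/2 + q/2) = -5/2 + q/2)
(f(-1) + 12)**2 = ((-5/2 + (1/2)*(-1)) + 12)**2 = ((-5/2 - 1/2) + 12)**2 = (-3 + 12)**2 = 9**2 = 81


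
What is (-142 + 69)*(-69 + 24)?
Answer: 3285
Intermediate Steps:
(-142 + 69)*(-69 + 24) = -73*(-45) = 3285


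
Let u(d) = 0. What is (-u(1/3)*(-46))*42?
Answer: 0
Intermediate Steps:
(-u(1/3)*(-46))*42 = (-1*0*(-46))*42 = (0*(-46))*42 = 0*42 = 0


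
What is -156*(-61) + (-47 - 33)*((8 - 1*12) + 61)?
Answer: 4956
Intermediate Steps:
-156*(-61) + (-47 - 33)*((8 - 1*12) + 61) = 9516 - 80*((8 - 12) + 61) = 9516 - 80*(-4 + 61) = 9516 - 80*57 = 9516 - 4560 = 4956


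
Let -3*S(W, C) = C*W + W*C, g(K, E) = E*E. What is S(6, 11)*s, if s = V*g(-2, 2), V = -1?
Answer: 176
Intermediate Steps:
g(K, E) = E**2
S(W, C) = -2*C*W/3 (S(W, C) = -(C*W + W*C)/3 = -(C*W + C*W)/3 = -2*C*W/3)
s = -4 (s = -1*2**2 = -1*4 = -4)
S(6, 11)*s = -2/3*11*6*(-4) = -44*(-4) = 176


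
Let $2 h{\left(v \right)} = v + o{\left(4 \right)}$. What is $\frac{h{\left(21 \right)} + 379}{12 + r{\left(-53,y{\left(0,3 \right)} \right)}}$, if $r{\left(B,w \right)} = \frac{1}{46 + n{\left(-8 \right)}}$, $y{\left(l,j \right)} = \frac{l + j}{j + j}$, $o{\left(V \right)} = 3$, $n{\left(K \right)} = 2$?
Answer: $\frac{18768}{577} \approx 32.527$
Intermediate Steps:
$h{\left(v \right)} = \frac{3}{2} + \frac{v}{2}$ ($h{\left(v \right)} = \frac{v + 3}{2} = \frac{3 + v}{2} = \frac{3}{2} + \frac{v}{2}$)
$y{\left(l,j \right)} = \frac{j + l}{2 j}$
$r{\left(B,w \right)} = \frac{1}{48}$ ($r{\left(B,w \right)} = \frac{1}{46 + 2} = \frac{1}{48}$)
$\frac{h{\left(21 \right)} + 379}{12 + r{\left(-53,y{\left(0,3 \right)} \right)}} = \frac{\left(\frac{3}{2} + \frac{1}{2} \cdot 21\right) + 379}{12 + \frac{1}{48}} = \frac{\left(\frac{3}{2} + \frac{21}{2}\right) + 379}{\frac{577}{48}} = \left(12 + 379\right) \frac{48}{577} = 391 \cdot \frac{48}{577} = \frac{18768}{577}$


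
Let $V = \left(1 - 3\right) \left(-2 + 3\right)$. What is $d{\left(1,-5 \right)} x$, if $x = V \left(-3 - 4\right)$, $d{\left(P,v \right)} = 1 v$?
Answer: $-70$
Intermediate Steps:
$V = -2$ ($V = \left(-2\right) 1 = -2$)
$d{\left(P,v \right)} = v$
$x = 14$ ($x = - 2 \left(-3 - 4\right) = \left(-2\right) \left(-7\right) = 14$)
$d{\left(1,-5 \right)} x = \left(-5\right) 14 = -70$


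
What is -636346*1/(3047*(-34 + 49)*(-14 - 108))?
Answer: 318173/2788005 ≈ 0.11412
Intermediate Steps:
-636346*1/(3047*(-34 + 49)*(-14 - 108)) = -636346/((15*(-122))*3047) = -636346/((-1830*3047)) = -636346/(-5576010) = -636346*(-1/5576010) = 318173/2788005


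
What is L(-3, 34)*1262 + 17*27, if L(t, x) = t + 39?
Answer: 45891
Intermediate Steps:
L(t, x) = 39 + t
L(-3, 34)*1262 + 17*27 = (39 - 3)*1262 + 17*27 = 36*1262 + 459 = 45432 + 459 = 45891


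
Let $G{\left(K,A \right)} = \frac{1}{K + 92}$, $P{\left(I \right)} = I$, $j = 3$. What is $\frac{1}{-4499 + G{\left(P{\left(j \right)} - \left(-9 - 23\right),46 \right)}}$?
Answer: $- \frac{127}{571372} \approx -0.00022227$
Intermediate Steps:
$G{\left(K,A \right)} = \frac{1}{92 + K}$
$\frac{1}{-4499 + G{\left(P{\left(j \right)} - \left(-9 - 23\right),46 \right)}} = \frac{1}{-4499 + \frac{1}{92 + \left(3 - \left(-9 - 23\right)\right)}} = \frac{1}{-4499 + \frac{1}{92 + \left(3 - -32\right)}} = \frac{1}{-4499 + \frac{1}{92 + \left(3 + 32\right)}} = \frac{1}{-4499 + \frac{1}{92 + 35}} = \frac{1}{-4499 + \frac{1}{127}} = \frac{1}{- \frac{571372}{127}} = - \frac{127}{571372}$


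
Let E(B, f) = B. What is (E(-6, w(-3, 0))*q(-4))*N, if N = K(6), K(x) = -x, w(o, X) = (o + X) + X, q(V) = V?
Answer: -144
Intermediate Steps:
w(o, X) = o + 2*X (w(o, X) = (X + o) + X = o + 2*X)
N = -6 (N = -1*6 = -6)
(E(-6, w(-3, 0))*q(-4))*N = -6*(-4)*(-6) = 24*(-6) = -144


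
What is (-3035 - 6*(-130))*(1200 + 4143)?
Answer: -12048465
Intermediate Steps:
(-3035 - 6*(-130))*(1200 + 4143) = (-3035 + 780)*5343 = -2255*5343 = -12048465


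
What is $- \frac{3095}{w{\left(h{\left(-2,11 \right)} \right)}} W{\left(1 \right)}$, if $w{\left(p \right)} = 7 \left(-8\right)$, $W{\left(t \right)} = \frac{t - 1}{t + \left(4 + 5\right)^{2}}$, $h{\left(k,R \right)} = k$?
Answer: $0$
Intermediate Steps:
$W{\left(t \right)} = \frac{-1 + t}{81 + t}$ ($W{\left(t \right)} = \frac{-1 + t}{t + 9^{2}} = \frac{-1 + t}{t + 81} = \frac{-1 + t}{81 + t}$)
$w{\left(p \right)} = -56$
$- \frac{3095}{w{\left(h{\left(-2,11 \right)} \right)}} W{\left(1 \right)} = - \frac{3095}{-56} \frac{-1 + 1}{81 + 1} = \left(-3095\right) \left(- \frac{1}{56}\right) \frac{1}{82} \cdot 0 = \frac{3095 \cdot \frac{1}{82} \cdot 0}{56} = \frac{3095}{56} \cdot 0 = 0$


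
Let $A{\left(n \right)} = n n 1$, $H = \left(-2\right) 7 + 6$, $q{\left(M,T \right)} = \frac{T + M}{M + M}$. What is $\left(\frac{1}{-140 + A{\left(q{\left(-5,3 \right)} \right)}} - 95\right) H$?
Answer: $\frac{2659440}{3499} \approx 760.06$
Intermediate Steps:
$q{\left(M,T \right)} = \frac{M + T}{2 M}$
$H = -8$ ($H = -14 + 6 = -8$)
$A{\left(n \right)} = n^{2}$ ($A{\left(n \right)} = n^{2} \cdot 1 = n^{2}$)
$\left(\frac{1}{-140 + A{\left(q{\left(-5,3 \right)} \right)}} - 95\right) H = \left(\frac{1}{-140 + \left(\frac{-5 + 3}{2 \left(-5\right)}\right)^{2}} - 95\right) \left(-8\right) = \left(\frac{1}{-140 + \left(\frac{1}{2} \left(- \frac{1}{5}\right) \left(-2\right)\right)^{2}} - 95\right) \left(-8\right) = \left(\frac{1}{-140 + \left(\frac{1}{5}\right)^{2}} - 95\right) \left(-8\right) = \left(\frac{1}{-140 + \frac{1}{25}} - 95\right) \left(-8\right) = \left(\frac{1}{- \frac{3499}{25}} - 95\right) \left(-8\right) = \left(- \frac{25}{3499} - 95\right) \left(-8\right) = \left(- \frac{332430}{3499}\right) \left(-8\right) = \frac{2659440}{3499}$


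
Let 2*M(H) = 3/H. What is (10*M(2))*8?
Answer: 60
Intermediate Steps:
M(H) = 3/(2*H) (M(H) = (3/H)/2 = 3/(2*H))
(10*M(2))*8 = (10*((3/2)/2))*8 = (10*((3/2)*(1/2)))*8 = (10*(3/4))*8 = (15/2)*8 = 60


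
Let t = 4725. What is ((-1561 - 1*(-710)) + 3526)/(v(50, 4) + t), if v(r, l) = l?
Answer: 2675/4729 ≈ 0.56566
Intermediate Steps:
((-1561 - 1*(-710)) + 3526)/(v(50, 4) + t) = ((-1561 - 1*(-710)) + 3526)/(4 + 4725) = ((-1561 + 710) + 3526)/4729 = (-851 + 3526)*(1/4729) = 2675*(1/4729) = 2675/4729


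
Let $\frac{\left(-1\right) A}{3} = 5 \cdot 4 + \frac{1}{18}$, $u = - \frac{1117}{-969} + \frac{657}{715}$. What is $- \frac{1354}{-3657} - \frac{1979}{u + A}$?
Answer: $\frac{3379124283812}{98130193611} \approx 34.435$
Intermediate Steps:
$u = \frac{1435288}{692835}$ ($u = \left(-1117\right) \left(- \frac{1}{969}\right) + 657 \cdot \frac{1}{715} = \frac{1117}{969} + \frac{657}{715} = \frac{1435288}{692835} \approx 2.0716$)
$A = - \frac{361}{6}$ ($A = - 3 \left(5 \cdot 4 + \frac{1}{18}\right) = - 3 \left(20 + \frac{1}{18}\right) = \left(-3\right) \frac{361}{18} = - \frac{361}{6} \approx -60.167$)
$- \frac{1354}{-3657} - \frac{1979}{u + A} = - \frac{1354}{-3657} - \frac{1979}{\frac{1435288}{692835} - \frac{361}{6}} = \left(-1354\right) \left(- \frac{1}{3657}\right) - \frac{1979}{- \frac{26833523}{461890}} = \frac{1354}{3657} - - \frac{914080310}{26833523} = \frac{1354}{3657} + \frac{914080310}{26833523} = \frac{3379124283812}{98130193611}$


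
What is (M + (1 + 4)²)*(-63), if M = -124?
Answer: 6237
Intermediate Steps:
(M + (1 + 4)²)*(-63) = (-124 + (1 + 4)²)*(-63) = (-124 + 5²)*(-63) = (-124 + 25)*(-63) = -99*(-63) = 6237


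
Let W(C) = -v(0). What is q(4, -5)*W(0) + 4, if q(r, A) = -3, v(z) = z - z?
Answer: 4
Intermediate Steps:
v(z) = 0
W(C) = 0 (W(C) = -1*0 = 0)
q(4, -5)*W(0) + 4 = -3*0 + 4 = 0 + 4 = 4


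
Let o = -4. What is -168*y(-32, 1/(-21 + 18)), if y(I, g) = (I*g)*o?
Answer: 7168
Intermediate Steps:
y(I, g) = -4*I*g (y(I, g) = (I*g)*(-4) = -4*I*g)
-168*y(-32, 1/(-21 + 18)) = -(-672)*(-32)/(-21 + 18) = -(-672)*(-32)/(-3) = -(-672)*(-32)*(-1)/3 = -168*(-128/3) = 7168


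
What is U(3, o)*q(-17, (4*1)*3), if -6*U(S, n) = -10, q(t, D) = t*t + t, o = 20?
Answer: 1360/3 ≈ 453.33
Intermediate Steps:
q(t, D) = t + t² (q(t, D) = t² + t = t + t²)
U(S, n) = 5/3 (U(S, n) = -⅙*(-10) = 5/3)
U(3, o)*q(-17, (4*1)*3) = 5*(-17*(1 - 17))/3 = 5*(-17*(-16))/3 = (5/3)*272 = 1360/3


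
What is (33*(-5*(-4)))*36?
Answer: 23760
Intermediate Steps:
(33*(-5*(-4)))*36 = (33*20)*36 = 660*36 = 23760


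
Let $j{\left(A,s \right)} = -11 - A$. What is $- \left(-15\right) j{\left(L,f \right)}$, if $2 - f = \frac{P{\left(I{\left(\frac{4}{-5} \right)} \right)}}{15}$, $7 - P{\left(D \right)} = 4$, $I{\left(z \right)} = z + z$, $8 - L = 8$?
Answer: $-165$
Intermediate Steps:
$L = 0$ ($L = 8 - 8 = 0$)
$I{\left(z \right)} = 2 z$
$P{\left(D \right)} = 3$ ($P{\left(D \right)} = 7 - 4 = 3$)
$f = \frac{9}{5}$ ($f = 2 - \frac{3}{15} = 2 - 3 \cdot \frac{1}{15} = 2 - \frac{1}{5} = \frac{9}{5} \approx 1.8$)
$- \left(-15\right) j{\left(L,f \right)} = - \left(-15\right) \left(-11 - 0\right) = - \left(-15\right) \left(-11 + 0\right) = - \left(-15\right) \left(-11\right) = \left(-1\right) 165 = -165$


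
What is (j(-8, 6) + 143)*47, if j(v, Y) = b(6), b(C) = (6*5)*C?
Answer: 15181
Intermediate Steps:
b(C) = 30*C
j(v, Y) = 180 (j(v, Y) = 30*6 = 180)
(j(-8, 6) + 143)*47 = (180 + 143)*47 = 323*47 = 15181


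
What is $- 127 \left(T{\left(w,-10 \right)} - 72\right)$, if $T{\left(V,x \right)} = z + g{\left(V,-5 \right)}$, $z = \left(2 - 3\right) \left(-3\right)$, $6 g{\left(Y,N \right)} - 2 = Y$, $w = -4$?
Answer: $\frac{26416}{3} \approx 8805.3$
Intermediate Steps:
$g{\left(Y,N \right)} = \frac{1}{3} + \frac{Y}{6}$
$z = 3$ ($z = \left(-1\right) \left(-3\right) = 3$)
$T{\left(V,x \right)} = \frac{10}{3} + \frac{V}{6}$ ($T{\left(V,x \right)} = 3 + \left(\frac{1}{3} + \frac{V}{6}\right) = \frac{10}{3} + \frac{V}{6}$)
$- 127 \left(T{\left(w,-10 \right)} - 72\right) = - 127 \left(\left(\frac{10}{3} + \frac{1}{6} \left(-4\right)\right) - 72\right) = - 127 \left(\left(\frac{10}{3} - \frac{2}{3}\right) - 72\right) = - 127 \left(\frac{8}{3} - 72\right) = \left(-127\right) \left(- \frac{208}{3}\right) = \frac{26416}{3}$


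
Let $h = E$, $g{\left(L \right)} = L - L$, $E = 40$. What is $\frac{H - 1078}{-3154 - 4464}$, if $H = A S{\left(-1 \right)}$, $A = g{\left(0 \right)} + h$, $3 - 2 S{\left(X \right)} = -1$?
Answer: $\frac{499}{3809} \approx 0.13101$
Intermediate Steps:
$S{\left(X \right)} = 2$ ($S{\left(X \right)} = \frac{3}{2} - - \frac{1}{2} = \frac{3}{2} + \frac{1}{2} = 2$)
$g{\left(L \right)} = 0$
$h = 40$
$A = 40$ ($A = 0 + 40 = 40$)
$H = 80$ ($H = 40 \cdot 2 = 80$)
$\frac{H - 1078}{-3154 - 4464} = \frac{80 - 1078}{-3154 - 4464} = - \frac{998}{-7618} = \left(-998\right) \left(- \frac{1}{7618}\right) = \frac{499}{3809}$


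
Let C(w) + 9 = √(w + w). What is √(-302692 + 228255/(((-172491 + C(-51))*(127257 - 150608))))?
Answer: √23351*√((-1219257753641745 + 7068160892*I*√102)/(172500 - I*√102))/23351 ≈ 3.0157e-12 + 550.17*I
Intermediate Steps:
C(w) = -9 + √2*√w (C(w) = -9 + √(w + w) = -9 + √(2*w) = -9 + √2*√w)
√(-302692 + 228255/(((-172491 + C(-51))*(127257 - 150608)))) = √(-302692 + 228255/(((-172491 + (-9 + √2*√(-51)))*(127257 - 150608)))) = √(-302692 + 228255/(((-172491 + (-9 + √2*(I*√51)))*(-23351)))) = √(-302692 + 228255/(((-172491 + (-9 + I*√102))*(-23351)))) = √(-302692 + 228255/(((-172500 + I*√102)*(-23351)))) = √(-302692 + 228255/(4028047500 - 23351*I*√102))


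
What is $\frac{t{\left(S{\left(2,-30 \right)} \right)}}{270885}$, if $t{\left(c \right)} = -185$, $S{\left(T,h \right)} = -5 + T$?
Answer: $- \frac{37}{54177} \approx -0.00068295$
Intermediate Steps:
$\frac{t{\left(S{\left(2,-30 \right)} \right)}}{270885} = - \frac{185}{270885} = \left(-185\right) \frac{1}{270885} = - \frac{37}{54177}$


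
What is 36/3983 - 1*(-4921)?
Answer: 19600379/3983 ≈ 4921.0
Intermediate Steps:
36/3983 - 1*(-4921) = 36*(1/3983) + 4921 = 36/3983 + 4921 = 19600379/3983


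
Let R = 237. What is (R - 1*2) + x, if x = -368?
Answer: -133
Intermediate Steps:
(R - 1*2) + x = (237 - 1*2) - 368 = (237 - 2) - 368 = 235 - 368 = -133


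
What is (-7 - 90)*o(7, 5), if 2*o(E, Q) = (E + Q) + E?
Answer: -1843/2 ≈ -921.50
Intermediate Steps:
o(E, Q) = E + Q/2 (o(E, Q) = ((E + Q) + E)/2 = (Q + 2*E)/2 = E + Q/2)
(-7 - 90)*o(7, 5) = (-7 - 90)*(7 + (½)*5) = -97*(7 + 5/2) = -97*19/2 = -1843/2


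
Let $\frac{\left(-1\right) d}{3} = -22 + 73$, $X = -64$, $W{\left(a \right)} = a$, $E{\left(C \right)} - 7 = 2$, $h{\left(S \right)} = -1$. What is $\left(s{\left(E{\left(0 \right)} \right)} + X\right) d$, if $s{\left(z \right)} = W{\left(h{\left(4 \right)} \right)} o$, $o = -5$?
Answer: $9027$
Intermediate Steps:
$E{\left(C \right)} = 9$ ($E{\left(C \right)} = 7 + 2 = 9$)
$d = -153$ ($d = - 3 \left(-22 + 73\right) = \left(-3\right) 51 = -153$)
$s{\left(z \right)} = 5$ ($s{\left(z \right)} = \left(-1\right) \left(-5\right) = 5$)
$\left(s{\left(E{\left(0 \right)} \right)} + X\right) d = \left(5 - 64\right) \left(-153\right) = \left(-59\right) \left(-153\right) = 9027$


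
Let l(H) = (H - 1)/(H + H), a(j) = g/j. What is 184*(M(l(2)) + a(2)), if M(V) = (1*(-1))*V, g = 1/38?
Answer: -828/19 ≈ -43.579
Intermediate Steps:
g = 1/38 ≈ 0.026316
a(j) = 1/(38*j)
l(H) = (-1 + H)/(2*H) (l(H) = (-1 + H)/((2*H)) = (-1 + H)*(1/(2*H)) = (-1 + H)/(2*H))
M(V) = -V
184*(M(l(2)) + a(2)) = 184*(-(-1 + 2)/(2*2) + (1/38)/2) = 184*(-1/(2*2) + (1/38)*(1/2)) = 184*(-1*1/4 + 1/76) = 184*(-1/4 + 1/76) = 184*(-9/38) = -828/19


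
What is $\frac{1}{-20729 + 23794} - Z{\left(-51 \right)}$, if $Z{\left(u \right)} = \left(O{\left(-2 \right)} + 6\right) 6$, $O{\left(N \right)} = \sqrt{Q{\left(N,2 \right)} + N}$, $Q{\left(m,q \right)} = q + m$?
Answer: $- \frac{110339}{3065} - 6 i \sqrt{2} \approx -36.0 - 8.4853 i$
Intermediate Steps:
$Q{\left(m,q \right)} = m + q$
$O{\left(N \right)} = \sqrt{2 + 2 N}$ ($O{\left(N \right)} = \sqrt{\left(N + 2\right) + N} = \sqrt{\left(2 + N\right) + N} = \sqrt{2 + 2 N}$)
$Z{\left(u \right)} = 36 + 6 i \sqrt{2}$ ($Z{\left(u \right)} = \left(\sqrt{2 + 2 \left(-2\right)} + 6\right) 6 = \left(\sqrt{2 - 4} + 6\right) 6 = \left(\sqrt{-2} + 6\right) 6 = \left(i \sqrt{2} + 6\right) 6 = \left(6 + i \sqrt{2}\right) 6 = 36 + 6 i \sqrt{2}$)
$\frac{1}{-20729 + 23794} - Z{\left(-51 \right)} = \frac{1}{-20729 + 23794} - \left(36 + 6 i \sqrt{2}\right) = \frac{1}{3065} - \left(36 + 6 i \sqrt{2}\right) = - \frac{110339}{3065} - 6 i \sqrt{2}$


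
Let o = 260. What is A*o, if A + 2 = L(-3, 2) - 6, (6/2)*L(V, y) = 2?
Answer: -5720/3 ≈ -1906.7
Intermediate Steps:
L(V, y) = ⅔ (L(V, y) = (⅓)*2 = ⅔)
A = -22/3 (A = -2 + (⅔ - 6) = -2 - 16/3 = -22/3 ≈ -7.3333)
A*o = -22/3*260 = -5720/3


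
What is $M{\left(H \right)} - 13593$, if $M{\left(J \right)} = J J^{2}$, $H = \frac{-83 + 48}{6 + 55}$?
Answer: $- \frac{3085395608}{226981} \approx -13593.0$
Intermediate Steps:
$H = - \frac{35}{61} \approx -0.57377$
$M{\left(J \right)} = J^{3}$
$M{\left(H \right)} - 13593 = \left(- \frac{35}{61}\right)^{3} - 13593 = - \frac{42875}{226981} - 13593 = - \frac{3085395608}{226981}$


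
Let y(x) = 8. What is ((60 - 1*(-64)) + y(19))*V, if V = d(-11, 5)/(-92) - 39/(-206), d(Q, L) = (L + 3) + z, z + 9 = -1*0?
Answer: 62601/2369 ≈ 26.425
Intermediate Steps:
z = -9 (z = -9 - 1*0 = -9 + 0 = -9)
d(Q, L) = -6 + L (d(Q, L) = (L + 3) - 9 = (3 + L) - 9 = -6 + L)
V = 1897/9476 (V = (-6 + 5)/(-92) - 39/(-206) = -1*(-1/92) - 39*(-1/206) = 1/92 + 39/206 = 1897/9476 ≈ 0.20019)
((60 - 1*(-64)) + y(19))*V = ((60 - 1*(-64)) + 8)*(1897/9476) = ((60 + 64) + 8)*(1897/9476) = (124 + 8)*(1897/9476) = 132*(1897/9476) = 62601/2369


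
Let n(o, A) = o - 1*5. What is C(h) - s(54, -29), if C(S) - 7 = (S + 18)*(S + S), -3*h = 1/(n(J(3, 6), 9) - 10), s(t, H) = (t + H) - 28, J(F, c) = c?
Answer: 8264/729 ≈ 11.336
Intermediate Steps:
n(o, A) = -5 + o (n(o, A) = o - 5 = -5 + o)
s(t, H) = -28 + H + t (s(t, H) = (H + t) - 28 = -28 + H + t)
h = 1/27 (h = -1/(3*((-5 + 6) - 10)) = -1/(3*(1 - 10)) = -1/3/(-9) = -1/3*(-1/9) = 1/27 ≈ 0.037037)
C(S) = 7 + 2*S*(18 + S) (C(S) = 7 + (S + 18)*(S + S) = 7 + (18 + S)*(2*S) = 7 + 2*S*(18 + S))
C(h) - s(54, -29) = (7 + 2*(1/27)**2 + 36*(1/27)) - (-28 - 29 + 54) = (7 + 2*(1/729) + 4/3) - 1*(-3) = (7 + 2/729 + 4/3) + 3 = 6077/729 + 3 = 8264/729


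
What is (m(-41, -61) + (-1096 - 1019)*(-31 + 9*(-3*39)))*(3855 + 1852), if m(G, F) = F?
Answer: 13083862493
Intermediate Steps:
(m(-41, -61) + (-1096 - 1019)*(-31 + 9*(-3*39)))*(3855 + 1852) = (-61 + (-1096 - 1019)*(-31 + 9*(-3*39)))*(3855 + 1852) = (-61 - 2115*(-31 + 9*(-117)))*5707 = (-61 - 2115*(-31 - 1053))*5707 = (-61 - 2115*(-1084))*5707 = (-61 + 2292660)*5707 = 2292599*5707 = 13083862493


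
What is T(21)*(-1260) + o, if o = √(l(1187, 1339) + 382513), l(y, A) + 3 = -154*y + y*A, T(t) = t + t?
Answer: -52920 + √1789105 ≈ -51582.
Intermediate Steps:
T(t) = 2*t
l(y, A) = -3 - 154*y + A*y (l(y, A) = -3 + (-154*y + y*A) = -3 + (-154*y + A*y) = -3 - 154*y + A*y)
o = √1789105 (o = √((-3 - 154*1187 + 1339*1187) + 382513) = √((-3 - 182798 + 1589393) + 382513) = √(1406592 + 382513) = √1789105 ≈ 1337.6)
T(21)*(-1260) + o = (2*21)*(-1260) + √1789105 = 42*(-1260) + √1789105 = -52920 + √1789105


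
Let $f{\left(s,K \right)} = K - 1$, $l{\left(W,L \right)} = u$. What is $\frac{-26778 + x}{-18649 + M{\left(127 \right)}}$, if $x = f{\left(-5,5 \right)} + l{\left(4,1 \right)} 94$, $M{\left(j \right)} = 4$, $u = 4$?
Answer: $\frac{26398}{18645} \approx 1.4158$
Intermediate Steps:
$l{\left(W,L \right)} = 4$
$f{\left(s,K \right)} = -1 + K$
$x = 380$ ($x = \left(-1 + 5\right) + 4 \cdot 94 = 4 + 376 = 380$)
$\frac{-26778 + x}{-18649 + M{\left(127 \right)}} = \frac{-26778 + 380}{-18649 + 4} = - \frac{26398}{-18645} = \left(-26398\right) \left(- \frac{1}{18645}\right) = \frac{26398}{18645}$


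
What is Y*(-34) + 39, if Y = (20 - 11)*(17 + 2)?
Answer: -5775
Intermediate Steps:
Y = 171 (Y = 9*19 = 171)
Y*(-34) + 39 = 171*(-34) + 39 = -5814 + 39 = -5775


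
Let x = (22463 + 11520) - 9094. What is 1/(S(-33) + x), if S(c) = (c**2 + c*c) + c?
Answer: 1/27034 ≈ 3.6990e-5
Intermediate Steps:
x = 24889 (x = 33983 - 9094 = 24889)
S(c) = c + 2*c**2 (S(c) = (c**2 + c**2) + c = 2*c**2 + c = c + 2*c**2)
1/(S(-33) + x) = 1/(-33*(1 + 2*(-33)) + 24889) = 1/(-33*(1 - 66) + 24889) = 1/(-33*(-65) + 24889) = 1/(2145 + 24889) = 1/27034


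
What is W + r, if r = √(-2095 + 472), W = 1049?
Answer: 1049 + I*√1623 ≈ 1049.0 + 40.286*I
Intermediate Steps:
r = I*√1623 (r = √(-1623) = I*√1623 ≈ 40.286*I)
W + r = 1049 + I*√1623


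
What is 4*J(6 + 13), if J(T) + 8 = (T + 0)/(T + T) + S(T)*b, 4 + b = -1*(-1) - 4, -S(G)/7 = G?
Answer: 3694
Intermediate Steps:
S(G) = -7*G
b = -7 (b = -4 + (-1*(-1) - 4) = -4 + (1 - 4) = -4 - 3 = -7)
J(T) = -15/2 + 49*T (J(T) = -8 + ((T + 0)/(T + T) - 7*T*(-7)) = -8 + (T/((2*T)) + 49*T) = -8 + (T*(1/(2*T)) + 49*T) = -8 + (1/2 + 49*T) = -15/2 + 49*T)
4*J(6 + 13) = 4*(-15/2 + 49*(6 + 13)) = 4*(-15/2 + 49*19) = 4*(-15/2 + 931) = 4*(1847/2) = 3694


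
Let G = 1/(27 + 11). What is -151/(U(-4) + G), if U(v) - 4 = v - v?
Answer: -5738/153 ≈ -37.503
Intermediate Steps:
U(v) = 4 (U(v) = 4 + (v - v) = 4 + 0 = 4)
G = 1/38 ≈ 0.026316
-151/(U(-4) + G) = -151/(4 + 1/38) = -151/153/38 = -151*38/153 = -5738/153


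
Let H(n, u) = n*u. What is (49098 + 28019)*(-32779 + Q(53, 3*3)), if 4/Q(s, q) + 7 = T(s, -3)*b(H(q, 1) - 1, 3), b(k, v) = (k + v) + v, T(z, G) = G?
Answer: -123863397475/49 ≈ -2.5278e+9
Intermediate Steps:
b(k, v) = k + 2*v
Q(s, q) = 4/(-22 - 3*q) (Q(s, q) = 4/(-7 - 3*((q*1 - 1) + 2*3)) = 4/(-7 - 3*((q - 1) + 6)) = 4/(-7 - 3*((-1 + q) + 6)) = 4/(-7 - 3*(5 + q)) = 4/(-7 + (-15 - 3*q)) = 4/(-22 - 3*q))
(49098 + 28019)*(-32779 + Q(53, 3*3)) = (49098 + 28019)*(-32779 - 4/(22 + 3*(3*3))) = 77117*(-32779 - 4/(22 + 3*9)) = 77117*(-32779 - 4/(22 + 27)) = 77117*(-32779 - 4/49) = 77117*(-1606175/49) = -123863397475/49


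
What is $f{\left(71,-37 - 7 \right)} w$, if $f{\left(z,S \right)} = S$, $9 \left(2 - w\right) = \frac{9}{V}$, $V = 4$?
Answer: $-77$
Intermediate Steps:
$w = \frac{7}{4}$ ($w = 2 - \frac{9 \cdot \frac{1}{4}}{9} = 2 - \frac{1}{4} = \frac{7}{4} \approx 1.75$)
$f{\left(71,-37 - 7 \right)} w = \left(-37 - 7\right) \frac{7}{4} = \left(-44\right) \frac{7}{4} = -77$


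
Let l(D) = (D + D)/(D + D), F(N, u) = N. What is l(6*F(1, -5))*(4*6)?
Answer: 24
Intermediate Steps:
l(D) = 1 (l(D) = (2*D)/((2*D)) = (2*D)*(1/(2*D)) = 1)
l(6*F(1, -5))*(4*6) = 1*(4*6) = 1*24 = 24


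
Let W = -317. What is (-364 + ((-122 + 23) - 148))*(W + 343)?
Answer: -15886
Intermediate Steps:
(-364 + ((-122 + 23) - 148))*(W + 343) = (-364 + ((-122 + 23) - 148))*(-317 + 343) = (-364 + (-99 - 148))*26 = (-364 - 247)*26 = -611*26 = -15886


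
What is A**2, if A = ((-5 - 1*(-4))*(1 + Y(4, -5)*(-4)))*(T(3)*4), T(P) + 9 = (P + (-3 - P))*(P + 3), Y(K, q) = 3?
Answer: 1411344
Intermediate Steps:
T(P) = -18 - 3*P (T(P) = -9 + (P + (-3 - P))*(P + 3) = -9 - 3*(3 + P) = -9 + (-9 - 3*P) = -18 - 3*P)
A = -1188 (A = ((-5 - 1*(-4))*(1 + 3*(-4)))*((-18 - 3*3)*4) = ((-5 + 4)*(1 - 12))*((-18 - 9)*4) = (-1*(-11))*(-27*4) = 11*(-108) = -1188)
A**2 = (-1188)**2 = 1411344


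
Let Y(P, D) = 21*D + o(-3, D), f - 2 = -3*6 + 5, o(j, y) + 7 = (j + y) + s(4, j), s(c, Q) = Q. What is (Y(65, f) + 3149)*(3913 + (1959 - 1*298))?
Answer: 16131156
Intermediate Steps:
o(j, y) = -7 + y + 2*j (o(j, y) = -7 + ((j + y) + j) = -7 + (y + 2*j) = -7 + y + 2*j)
f = -11 (f = 2 + (-3*6 + 5) = 2 + (-18 + 5) = 2 - 13 = -11)
Y(P, D) = -13 + 22*D (Y(P, D) = 21*D + (-7 + D + 2*(-3)) = 21*D + (-7 + D - 6) = 21*D + (-13 + D) = -13 + 22*D)
(Y(65, f) + 3149)*(3913 + (1959 - 1*298)) = ((-13 + 22*(-11)) + 3149)*(3913 + (1959 - 1*298)) = ((-13 - 242) + 3149)*(3913 + (1959 - 298)) = (-255 + 3149)*(3913 + 1661) = 2894*5574 = 16131156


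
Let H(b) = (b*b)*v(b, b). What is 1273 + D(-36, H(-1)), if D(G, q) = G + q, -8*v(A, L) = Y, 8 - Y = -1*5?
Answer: 9883/8 ≈ 1235.4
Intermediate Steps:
Y = 13 (Y = 8 - (-1)*5 = 8 - 1*(-5) = 8 + 5 = 13)
v(A, L) = -13/8 (v(A, L) = -1/8*13 = -13/8)
H(b) = -13*b**2/8 (H(b) = (b*b)*(-13/8) = b**2*(-13/8) = -13*b**2/8)
1273 + D(-36, H(-1)) = 1273 + (-36 - 13/8*(-1)**2) = 1273 + (-36 - 13/8*1) = 1273 + (-36 - 13/8) = 1273 - 301/8 = 9883/8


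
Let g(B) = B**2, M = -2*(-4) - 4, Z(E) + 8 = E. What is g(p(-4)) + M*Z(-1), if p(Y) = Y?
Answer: -20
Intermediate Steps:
Z(E) = -8 + E
M = 4 (M = 8 - 4 = 4)
g(p(-4)) + M*Z(-1) = (-4)**2 + 4*(-8 - 1) = 16 + 4*(-9) = 16 - 36 = -20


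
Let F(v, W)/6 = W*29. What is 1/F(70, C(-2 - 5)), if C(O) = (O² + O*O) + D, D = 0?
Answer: 1/17052 ≈ 5.8644e-5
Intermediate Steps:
C(O) = 2*O² (C(O) = (O² + O*O) + 0 = (O² + O²) + 0 = 2*O² + 0 = 2*O²)
F(v, W) = 174*W (F(v, W) = 6*(W*29) = 6*(29*W) = 174*W)
1/F(70, C(-2 - 5)) = 1/(174*(2*(-2 - 5)²)) = 1/(174*(2*(-7)²)) = 1/(174*(2*49)) = 1/(174*98) = 1/17052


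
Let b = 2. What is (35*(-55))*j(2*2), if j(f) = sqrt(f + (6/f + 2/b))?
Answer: -1925*sqrt(26)/2 ≈ -4907.8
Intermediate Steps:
j(f) = sqrt(1 + f + 6/f) (j(f) = sqrt(f + (6/f + 2/2)) = sqrt(f + (6/f + 2*(1/2))) = sqrt(f + (6/f + 1)) = sqrt(f + (1 + 6/f)) = sqrt(1 + f + 6/f))
(35*(-55))*j(2*2) = (35*(-55))*sqrt(1 + 2*2 + 6/((2*2))) = -1925*sqrt(1 + 4 + 6/4) = -1925*sqrt(1 + 4 + 6*(1/4)) = -1925*sqrt(1 + 4 + 3/2) = -1925*sqrt(26)/2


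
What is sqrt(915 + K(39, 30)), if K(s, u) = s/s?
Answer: 2*sqrt(229) ≈ 30.266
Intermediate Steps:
K(s, u) = 1
sqrt(915 + K(39, 30)) = sqrt(915 + 1) = sqrt(916) = 2*sqrt(229)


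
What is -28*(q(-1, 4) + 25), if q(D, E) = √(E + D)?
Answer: -700 - 28*√3 ≈ -748.50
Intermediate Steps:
q(D, E) = √(D + E)
-28*(q(-1, 4) + 25) = -28*(√(-1 + 4) + 25) = -28*(√3 + 25) = -28*(25 + √3) = -700 - 28*√3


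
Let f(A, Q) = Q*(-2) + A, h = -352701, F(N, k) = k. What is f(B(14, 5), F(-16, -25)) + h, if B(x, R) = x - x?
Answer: -352651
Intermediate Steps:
B(x, R) = 0
f(A, Q) = A - 2*Q (f(A, Q) = -2*Q + A = A - 2*Q)
f(B(14, 5), F(-16, -25)) + h = (0 - 2*(-25)) - 352701 = (0 + 50) - 352701 = 50 - 352701 = -352651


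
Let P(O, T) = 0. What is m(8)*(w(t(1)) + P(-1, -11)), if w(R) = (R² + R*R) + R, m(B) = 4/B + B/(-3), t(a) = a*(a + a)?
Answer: -65/3 ≈ -21.667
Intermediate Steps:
t(a) = 2*a² (t(a) = a*(2*a) = 2*a²)
m(B) = 4/B - B/3 (m(B) = 4/B + B*(-⅓) = 4/B - B/3)
w(R) = R + 2*R² (w(R) = (R² + R²) + R = 2*R² + R = R + 2*R²)
m(8)*(w(t(1)) + P(-1, -11)) = (4/8 - ⅓*8)*((2*1²)*(1 + 2*(2*1²)) + 0) = (4*(⅛) - 8/3)*((2*1)*(1 + 2*(2*1)) + 0) = (½ - 8/3)*(2*(1 + 2*2) + 0) = -13*(2*(1 + 4) + 0)/6 = -13*(2*5 + 0)/6 = -13*(10 + 0)/6 = -13/6*10 = -65/3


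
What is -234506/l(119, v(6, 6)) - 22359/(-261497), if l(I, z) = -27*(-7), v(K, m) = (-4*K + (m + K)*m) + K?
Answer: -61318389631/49422933 ≈ -1240.7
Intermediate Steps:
v(K, m) = -3*K + m*(K + m) (v(K, m) = (-4*K + (K + m)*m) + K = (-4*K + m*(K + m)) + K = -3*K + m*(K + m))
l(I, z) = 189
-234506/l(119, v(6, 6)) - 22359/(-261497) = -234506/189 - 22359/(-261497) = -234506*1/189 - 22359*(-1/261497) = -234506/189 + 22359/261497 = -61318389631/49422933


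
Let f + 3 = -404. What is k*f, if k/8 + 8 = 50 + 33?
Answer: -244200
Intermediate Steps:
f = -407 (f = -3 - 404 = -407)
k = 600 (k = -64 + 8*(50 + 33) = -64 + 8*83 = -64 + 664 = 600)
k*f = 600*(-407) = -244200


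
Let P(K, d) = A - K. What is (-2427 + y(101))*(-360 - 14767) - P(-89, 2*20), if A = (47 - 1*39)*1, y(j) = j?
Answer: 35185305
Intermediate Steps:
A = 8 (A = (47 - 39)*1 = 8*1 = 8)
P(K, d) = 8 - K
(-2427 + y(101))*(-360 - 14767) - P(-89, 2*20) = (-2427 + 101)*(-360 - 14767) - (8 - 1*(-89)) = -2326*(-15127) - (8 + 89) = 35185402 - 1*97 = 35185402 - 97 = 35185305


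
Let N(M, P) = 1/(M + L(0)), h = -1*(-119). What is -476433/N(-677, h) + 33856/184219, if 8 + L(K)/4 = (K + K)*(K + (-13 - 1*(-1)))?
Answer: 62227519710199/184219 ≈ 3.3779e+8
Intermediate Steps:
h = 119
L(K) = -32 + 8*K*(-12 + K) (L(K) = -32 + 4*((K + K)*(K + (-13 - 1*(-1)))) = -32 + 4*((2*K)*(K + (-13 + 1))) = -32 + 4*((2*K)*(K - 12)) = -32 + 4*((2*K)*(-12 + K)) = -32 + 4*(2*K*(-12 + K)) = -32 + 8*K*(-12 + K))
N(M, P) = 1/(-32 + M) (N(M, P) = 1/(M + (-32 - 96*0 + 8*0**2)) = 1/(M + (-32 + 0 + 8*0)) = 1/(M + (-32 + 0 + 0)) = 1/(M - 32) = 1/(-32 + M))
-476433/N(-677, h) + 33856/184219 = -476433/(1/(-32 - 677)) + 33856/184219 = -476433/(1/(-709)) + 33856*(1/184219) = -476433/(-1/709) + 33856/184219 = -476433*(-709) + 33856/184219 = 337790997 + 33856/184219 = 62227519710199/184219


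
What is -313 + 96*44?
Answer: 3911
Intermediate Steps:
-313 + 96*44 = -313 + 4224 = 3911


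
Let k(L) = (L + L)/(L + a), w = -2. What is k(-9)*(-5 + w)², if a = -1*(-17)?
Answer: -441/4 ≈ -110.25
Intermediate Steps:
a = 17
k(L) = 2*L/(17 + L) (k(L) = (L + L)/(L + 17) = (2*L)/(17 + L) = 2*L/(17 + L))
k(-9)*(-5 + w)² = (2*(-9)/(17 - 9))*(-5 - 2)² = (2*(-9)/8)*(-7)² = (2*(-9)*(⅛))*49 = -9/4*49 = -441/4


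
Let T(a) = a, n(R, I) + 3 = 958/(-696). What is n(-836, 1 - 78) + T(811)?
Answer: 280705/348 ≈ 806.62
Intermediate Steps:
n(R, I) = -1523/348 (n(R, I) = -3 + 958/(-696) = -3 + 958*(-1/696) = -3 - 479/348 = -1523/348)
n(-836, 1 - 78) + T(811) = -1523/348 + 811 = 280705/348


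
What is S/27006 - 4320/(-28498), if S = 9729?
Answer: 65653827/128269498 ≈ 0.51184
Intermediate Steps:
S/27006 - 4320/(-28498) = 9729/27006 - 4320/(-28498) = 9729*(1/27006) - 4320*(-1/28498) = 3243/9002 + 2160/14249 = 65653827/128269498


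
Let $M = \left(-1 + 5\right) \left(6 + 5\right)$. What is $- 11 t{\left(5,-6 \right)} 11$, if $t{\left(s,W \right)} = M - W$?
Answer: $-6050$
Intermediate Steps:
$M = 44$ ($M = 4 \cdot 11 = 44$)
$t{\left(s,W \right)} = 44 - W$
$- 11 t{\left(5,-6 \right)} 11 = - 11 \left(44 - -6\right) 11 = - 11 \left(44 + 6\right) 11 = \left(-11\right) 50 \cdot 11 = \left(-550\right) 11 = -6050$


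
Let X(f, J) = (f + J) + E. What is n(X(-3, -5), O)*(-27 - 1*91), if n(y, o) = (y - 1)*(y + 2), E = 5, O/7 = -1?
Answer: -472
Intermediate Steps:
O = -7 (O = 7*(-1) = -7)
X(f, J) = 5 + J + f (X(f, J) = (f + J) + 5 = (J + f) + 5 = 5 + J + f)
n(y, o) = (-1 + y)*(2 + y)
n(X(-3, -5), O)*(-27 - 1*91) = (-2 + (5 - 5 - 3) + (5 - 5 - 3)²)*(-27 - 1*91) = (-2 - 3 + (-3)²)*(-27 - 91) = (-2 - 3 + 9)*(-118) = 4*(-118) = -472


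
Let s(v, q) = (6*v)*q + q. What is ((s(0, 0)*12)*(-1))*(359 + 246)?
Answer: 0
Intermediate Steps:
s(v, q) = q + 6*q*v (s(v, q) = 6*q*v + q = q + 6*q*v)
((s(0, 0)*12)*(-1))*(359 + 246) = (((0*(1 + 6*0))*12)*(-1))*(359 + 246) = (((0*(1 + 0))*12)*(-1))*605 = (((0*1)*12)*(-1))*605 = ((0*12)*(-1))*605 = (0*(-1))*605 = 0*605 = 0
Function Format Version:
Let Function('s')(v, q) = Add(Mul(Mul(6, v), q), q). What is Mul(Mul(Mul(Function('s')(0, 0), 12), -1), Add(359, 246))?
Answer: 0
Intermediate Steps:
Function('s')(v, q) = Add(q, Mul(6, q, v)) (Function('s')(v, q) = Add(Mul(6, q, v), q) = Add(q, Mul(6, q, v)))
Mul(Mul(Mul(Function('s')(0, 0), 12), -1), Add(359, 246)) = Mul(Mul(Mul(Mul(0, Add(1, Mul(6, 0))), 12), -1), Add(359, 246)) = Mul(Mul(Mul(Mul(0, Add(1, 0)), 12), -1), 605) = Mul(Mul(Mul(Mul(0, 1), 12), -1), 605) = Mul(Mul(Mul(0, 12), -1), 605) = Mul(Mul(0, -1), 605) = Mul(0, 605) = 0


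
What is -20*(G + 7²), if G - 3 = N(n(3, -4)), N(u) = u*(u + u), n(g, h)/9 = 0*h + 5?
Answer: -82040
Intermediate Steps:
n(g, h) = 45 (n(g, h) = 9*(0*h + 5) = 9*(0 + 5) = 9*5 = 45)
N(u) = 2*u² (N(u) = u*(2*u) = 2*u²)
G = 4053 (G = 3 + 2*45² = 3 + 2*2025 = 3 + 4050 = 4053)
-20*(G + 7²) = -20*(4053 + 7²) = -20*(4053 + 49) = -20*4102 = -82040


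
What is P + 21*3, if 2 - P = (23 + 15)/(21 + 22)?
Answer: 2757/43 ≈ 64.116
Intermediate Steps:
P = 48/43 (P = 2 - (23 + 15)/(21 + 22) = 2 - 38/43 = 48/43 ≈ 1.1163)
P + 21*3 = 48/43 + 21*3 = 48/43 + 63 = 2757/43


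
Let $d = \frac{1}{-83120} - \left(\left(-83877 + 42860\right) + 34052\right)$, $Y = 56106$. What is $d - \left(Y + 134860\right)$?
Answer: $- \frac{15294163121}{83120} \approx -1.84 \cdot 10^{5}$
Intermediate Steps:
$d = \frac{578930799}{83120}$ ($d = - \frac{1}{83120} - \left(-41017 + 34052\right) = - \frac{1}{83120} - -6965 = - \frac{1}{83120} + 6965 = \frac{578930799}{83120} \approx 6965.0$)
$d - \left(Y + 134860\right) = \frac{578930799}{83120} - \left(56106 + 134860\right) = \frac{578930799}{83120} - 190966 = - \frac{15294163121}{83120}$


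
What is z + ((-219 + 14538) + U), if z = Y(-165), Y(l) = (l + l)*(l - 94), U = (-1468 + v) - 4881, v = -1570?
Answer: 91870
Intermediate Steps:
U = -7919 (U = (-1468 - 1570) - 4881 = -3038 - 4881 = -7919)
Y(l) = 2*l*(-94 + l) (Y(l) = (2*l)*(-94 + l) = 2*l*(-94 + l))
z = 85470 (z = 2*(-165)*(-94 - 165) = 2*(-165)*(-259) = 85470)
z + ((-219 + 14538) + U) = 85470 + ((-219 + 14538) - 7919) = 85470 + (14319 - 7919) = 85470 + 6400 = 91870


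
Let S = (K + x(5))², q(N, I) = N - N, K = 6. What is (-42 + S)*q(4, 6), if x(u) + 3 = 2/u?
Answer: 0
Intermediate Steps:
x(u) = -3 + 2/u
q(N, I) = 0
S = 289/25 (S = (6 + (-3 + 2/5))² = (6 + (-3 + 2*(⅕)))² = (6 + (-3 + ⅖))² = (6 - 13/5)² = (17/5)² = 289/25 ≈ 11.560)
(-42 + S)*q(4, 6) = (-42 + 289/25)*0 = -761/25*0 = 0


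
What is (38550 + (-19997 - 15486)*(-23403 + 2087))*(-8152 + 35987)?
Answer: 21054231944630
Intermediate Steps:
(38550 + (-19997 - 15486)*(-23403 + 2087))*(-8152 + 35987) = (38550 - 35483*(-21316))*27835 = (38550 + 756355628)*27835 = 756394178*27835 = 21054231944630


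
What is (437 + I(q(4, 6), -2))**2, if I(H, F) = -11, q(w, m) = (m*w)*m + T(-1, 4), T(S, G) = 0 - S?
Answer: 181476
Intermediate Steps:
T(S, G) = -S
q(w, m) = 1 + w*m**2 (q(w, m) = (m*w)*m - 1*(-1) = w*m**2 + 1 = 1 + w*m**2)
(437 + I(q(4, 6), -2))**2 = (437 - 11)**2 = 426**2 = 181476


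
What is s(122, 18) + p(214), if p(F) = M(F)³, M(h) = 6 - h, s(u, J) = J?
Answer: -8998894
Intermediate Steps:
p(F) = (6 - F)³
s(122, 18) + p(214) = 18 - (-6 + 214)³ = 18 - 1*208³ = 18 - 1*8998912 = 18 - 8998912 = -8998894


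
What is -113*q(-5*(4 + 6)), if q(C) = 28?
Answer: -3164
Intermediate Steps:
-113*q(-5*(4 + 6)) = -113*28 = -3164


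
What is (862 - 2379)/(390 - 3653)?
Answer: 1517/3263 ≈ 0.46491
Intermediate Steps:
(862 - 2379)/(390 - 3653) = -1517/(-3263) = -1517*(-1/3263) = 1517/3263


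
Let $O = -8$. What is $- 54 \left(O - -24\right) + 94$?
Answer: $-770$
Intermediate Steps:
$- 54 \left(O - -24\right) + 94 = - 54 \left(-8 - -24\right) + 94 = - 54 \left(-8 + 24\right) + 94 = \left(-54\right) 16 + 94 = -864 + 94 = -770$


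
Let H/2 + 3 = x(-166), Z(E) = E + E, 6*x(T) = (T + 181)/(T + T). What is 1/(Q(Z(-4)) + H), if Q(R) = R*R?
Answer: 332/19251 ≈ 0.017246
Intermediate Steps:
x(T) = (181 + T)/(12*T) (x(T) = ((T + 181)/(T + T))/6 = ((181 + T)/((2*T)))/6 = ((181 + T)*(1/(2*T)))/6 = ((181 + T)/(2*T))/6 = (181 + T)/(12*T))
Z(E) = 2*E
Q(R) = R²
H = -1997/332 (H = -6 + 2*((1/12)*(181 - 166)/(-166)) = -6 + 2*((1/12)*(-1/166)*15) = -6 + 2*(-5/664) = -6 - 5/332 = -1997/332 ≈ -6.0151)
1/(Q(Z(-4)) + H) = 1/((2*(-4))² - 1997/332) = 1/((-8)² - 1997/332) = 1/(64 - 1997/332) = 1/(19251/332) = 332/19251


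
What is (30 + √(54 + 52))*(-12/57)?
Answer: -120/19 - 4*√106/19 ≈ -8.4833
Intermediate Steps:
(30 + √(54 + 52))*(-12/57) = (30 + √106)*(-12*1/57) = (30 + √106)*(-4/19) = -120/19 - 4*√106/19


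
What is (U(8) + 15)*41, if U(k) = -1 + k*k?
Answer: 3198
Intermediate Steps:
U(k) = -1 + k²
(U(8) + 15)*41 = ((-1 + 8²) + 15)*41 = ((-1 + 64) + 15)*41 = (63 + 15)*41 = 78*41 = 3198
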